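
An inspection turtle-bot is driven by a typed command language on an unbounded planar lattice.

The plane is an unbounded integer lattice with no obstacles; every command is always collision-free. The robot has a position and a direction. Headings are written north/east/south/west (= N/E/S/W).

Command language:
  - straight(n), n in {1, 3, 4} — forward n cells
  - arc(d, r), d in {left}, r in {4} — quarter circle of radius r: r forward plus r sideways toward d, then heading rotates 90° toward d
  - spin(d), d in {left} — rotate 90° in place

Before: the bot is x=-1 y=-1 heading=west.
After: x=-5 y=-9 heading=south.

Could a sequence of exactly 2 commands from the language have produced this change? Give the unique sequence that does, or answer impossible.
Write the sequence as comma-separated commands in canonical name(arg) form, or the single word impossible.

key: order matters: swapping arc(left, 4) and straight(4) lands elsewhere
begin: x=-1 y=-1 heading=west
[1] after arc(left, 4): x=-5 y=-5 heading=south
[2] after straight(4): x=-5 y=-9 heading=south
all 25 alternatives checked — unique.

arc(left, 4), straight(4)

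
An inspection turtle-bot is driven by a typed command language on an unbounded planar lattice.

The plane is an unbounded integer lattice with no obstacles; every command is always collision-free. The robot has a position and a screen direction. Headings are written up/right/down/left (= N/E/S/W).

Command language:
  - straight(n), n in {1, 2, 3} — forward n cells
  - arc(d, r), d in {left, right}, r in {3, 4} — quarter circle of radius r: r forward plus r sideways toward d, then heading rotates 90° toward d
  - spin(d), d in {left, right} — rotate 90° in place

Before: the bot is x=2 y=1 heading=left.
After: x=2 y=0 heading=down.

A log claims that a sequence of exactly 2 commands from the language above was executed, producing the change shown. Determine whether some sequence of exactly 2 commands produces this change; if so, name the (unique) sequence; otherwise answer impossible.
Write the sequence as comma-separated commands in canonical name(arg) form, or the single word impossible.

key: cell and facing (now S) both changed — the 2 commands mix motion and turning
start: x=2 y=1 heading=left
t=1 spin(left) ⇒ x=2 y=1 heading=down
t=2 straight(1) ⇒ x=2 y=0 heading=down
no rival 2-sequence matches.

spin(left), straight(1)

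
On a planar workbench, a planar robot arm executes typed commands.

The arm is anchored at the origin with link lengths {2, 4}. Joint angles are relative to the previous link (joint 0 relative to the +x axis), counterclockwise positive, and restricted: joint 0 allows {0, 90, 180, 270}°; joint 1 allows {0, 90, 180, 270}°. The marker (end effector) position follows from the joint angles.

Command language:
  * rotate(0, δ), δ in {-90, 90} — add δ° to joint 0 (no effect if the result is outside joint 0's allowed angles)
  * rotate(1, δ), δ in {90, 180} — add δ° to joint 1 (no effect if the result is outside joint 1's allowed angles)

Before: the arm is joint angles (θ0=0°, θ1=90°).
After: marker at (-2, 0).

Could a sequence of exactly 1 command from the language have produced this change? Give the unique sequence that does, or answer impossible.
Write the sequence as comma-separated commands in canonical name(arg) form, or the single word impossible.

rotate(1, 90)

start: joint angles (θ0=0°, θ1=90°)
step 1 (rotate(1, 90)): joint angles (θ0=0°, θ1=180°)
no rival 1-sequence matches.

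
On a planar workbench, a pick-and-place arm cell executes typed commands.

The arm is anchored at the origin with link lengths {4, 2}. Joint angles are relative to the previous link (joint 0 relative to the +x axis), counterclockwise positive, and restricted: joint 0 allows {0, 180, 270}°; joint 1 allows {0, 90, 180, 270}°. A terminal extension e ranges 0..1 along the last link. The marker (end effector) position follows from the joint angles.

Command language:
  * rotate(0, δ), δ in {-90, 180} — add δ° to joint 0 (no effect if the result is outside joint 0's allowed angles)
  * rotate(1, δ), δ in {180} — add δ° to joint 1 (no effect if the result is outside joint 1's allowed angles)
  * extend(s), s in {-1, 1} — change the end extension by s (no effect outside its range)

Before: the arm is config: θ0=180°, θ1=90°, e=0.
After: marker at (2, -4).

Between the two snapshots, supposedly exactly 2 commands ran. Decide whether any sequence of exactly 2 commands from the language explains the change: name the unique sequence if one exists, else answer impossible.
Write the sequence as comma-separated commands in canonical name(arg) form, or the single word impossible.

rotate(0, 180), rotate(0, -90)

key: order matters: swapping rotate(0, 180) and rotate(0, -90) lands elsewhere
from: config: θ0=180°, θ1=90°, e=0
[1] after rotate(0, 180): config: θ0=0°, θ1=90°, e=0
[2] after rotate(0, -90): config: θ0=270°, θ1=90°, e=0
uniquely the one of 25 2-step routes that fits.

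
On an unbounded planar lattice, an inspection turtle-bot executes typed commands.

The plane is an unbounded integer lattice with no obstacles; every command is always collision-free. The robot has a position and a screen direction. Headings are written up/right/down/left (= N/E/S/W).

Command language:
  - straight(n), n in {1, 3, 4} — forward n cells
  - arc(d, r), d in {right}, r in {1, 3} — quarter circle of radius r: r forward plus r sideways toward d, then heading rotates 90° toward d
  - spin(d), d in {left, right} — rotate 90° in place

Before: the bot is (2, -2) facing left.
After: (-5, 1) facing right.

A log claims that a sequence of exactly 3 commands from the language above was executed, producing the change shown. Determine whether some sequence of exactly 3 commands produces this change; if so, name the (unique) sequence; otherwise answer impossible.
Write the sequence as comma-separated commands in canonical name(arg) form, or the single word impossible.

straight(4), arc(right, 3), spin(right)

key: cell and facing (now E) both changed — the 3 commands mix motion and turning
begin: (2, -2) facing left
t=1 straight(4) ⇒ (-2, -2) facing left
t=2 arc(right, 3) ⇒ (-5, 1) facing up
t=3 spin(right) ⇒ (-5, 1) facing right
no rival 3-sequence matches.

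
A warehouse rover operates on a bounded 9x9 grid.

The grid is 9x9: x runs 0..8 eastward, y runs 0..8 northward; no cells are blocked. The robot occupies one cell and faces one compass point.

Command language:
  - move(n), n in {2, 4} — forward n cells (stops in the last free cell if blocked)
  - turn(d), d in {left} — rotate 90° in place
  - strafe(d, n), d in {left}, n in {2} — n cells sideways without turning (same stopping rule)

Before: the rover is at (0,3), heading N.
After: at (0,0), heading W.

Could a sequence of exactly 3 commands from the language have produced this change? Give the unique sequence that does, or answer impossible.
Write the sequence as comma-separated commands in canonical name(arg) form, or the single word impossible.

turn(left), strafe(left, 2), strafe(left, 2)

key: the second strafe(left, 2) runs into the grid edge before its full distance
t0: at (0,3), heading N
step 1 (turn(left)): at (0,3), heading W
step 2 (strafe(left, 2)): at (0,1), heading W
step 3 (strafe(left, 2)): at (0,0), heading W
all 64 alternatives checked — unique.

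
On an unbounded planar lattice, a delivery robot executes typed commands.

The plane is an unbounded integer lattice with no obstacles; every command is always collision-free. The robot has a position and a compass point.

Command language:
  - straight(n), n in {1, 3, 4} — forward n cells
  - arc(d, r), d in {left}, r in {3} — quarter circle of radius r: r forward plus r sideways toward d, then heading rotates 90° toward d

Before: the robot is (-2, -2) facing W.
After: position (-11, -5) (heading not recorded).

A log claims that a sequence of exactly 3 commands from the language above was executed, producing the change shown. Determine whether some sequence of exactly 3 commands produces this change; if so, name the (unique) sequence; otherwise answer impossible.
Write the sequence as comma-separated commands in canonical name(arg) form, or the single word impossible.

straight(3), straight(3), arc(left, 3)

key: running arc(left, 3) before straight(3) would end elsewhere — order is forced
t0: (-2, -2) facing W
t=1 straight(3) ⇒ (-5, -2) facing W
t=2 straight(3) ⇒ (-8, -2) facing W
t=3 arc(left, 3) ⇒ (-11, -5) facing S
uniquely the one of 64 3-step routes that fits.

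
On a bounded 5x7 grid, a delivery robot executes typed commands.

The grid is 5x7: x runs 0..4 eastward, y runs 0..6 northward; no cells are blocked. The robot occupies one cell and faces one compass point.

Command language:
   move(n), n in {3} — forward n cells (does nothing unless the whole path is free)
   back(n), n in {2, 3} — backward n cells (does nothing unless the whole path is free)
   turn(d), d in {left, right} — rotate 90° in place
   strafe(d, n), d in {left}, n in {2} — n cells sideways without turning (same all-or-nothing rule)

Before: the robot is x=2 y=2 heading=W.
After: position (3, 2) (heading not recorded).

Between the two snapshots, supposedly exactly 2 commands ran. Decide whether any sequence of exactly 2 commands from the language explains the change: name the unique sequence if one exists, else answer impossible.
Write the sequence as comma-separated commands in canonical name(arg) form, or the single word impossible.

no 2-step route produces this change.

impossible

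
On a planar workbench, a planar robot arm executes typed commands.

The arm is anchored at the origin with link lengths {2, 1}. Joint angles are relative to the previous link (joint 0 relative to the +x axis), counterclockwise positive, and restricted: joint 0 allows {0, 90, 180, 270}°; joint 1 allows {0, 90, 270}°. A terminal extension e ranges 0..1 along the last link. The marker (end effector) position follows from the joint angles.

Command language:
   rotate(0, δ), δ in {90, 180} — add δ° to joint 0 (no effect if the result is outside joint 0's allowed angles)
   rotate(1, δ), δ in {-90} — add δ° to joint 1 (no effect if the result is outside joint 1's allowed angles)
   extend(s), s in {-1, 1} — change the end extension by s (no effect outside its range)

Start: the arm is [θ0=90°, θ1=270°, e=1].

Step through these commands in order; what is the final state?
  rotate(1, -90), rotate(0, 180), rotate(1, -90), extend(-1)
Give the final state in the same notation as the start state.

[θ0=270°, θ1=270°, e=0]

start: [θ0=90°, θ1=270°, e=1]
step 1 (rotate(1, -90)): [θ0=90°, θ1=270°, e=1]
step 2 (rotate(0, 180)): [θ0=270°, θ1=270°, e=1]
step 3 (rotate(1, -90)): [θ0=270°, θ1=270°, e=1]
step 4 (extend(-1)): [θ0=270°, θ1=270°, e=0]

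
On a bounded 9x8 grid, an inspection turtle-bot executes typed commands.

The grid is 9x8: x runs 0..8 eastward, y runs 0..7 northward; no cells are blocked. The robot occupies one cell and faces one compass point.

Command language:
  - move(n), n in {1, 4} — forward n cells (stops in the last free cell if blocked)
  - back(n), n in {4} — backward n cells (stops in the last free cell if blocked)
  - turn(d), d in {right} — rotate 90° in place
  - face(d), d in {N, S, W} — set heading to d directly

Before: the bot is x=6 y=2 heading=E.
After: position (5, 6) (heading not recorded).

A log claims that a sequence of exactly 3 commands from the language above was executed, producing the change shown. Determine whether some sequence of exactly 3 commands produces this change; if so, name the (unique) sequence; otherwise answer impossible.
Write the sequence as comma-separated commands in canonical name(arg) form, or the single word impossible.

impossible

every 3-command combo misses the target.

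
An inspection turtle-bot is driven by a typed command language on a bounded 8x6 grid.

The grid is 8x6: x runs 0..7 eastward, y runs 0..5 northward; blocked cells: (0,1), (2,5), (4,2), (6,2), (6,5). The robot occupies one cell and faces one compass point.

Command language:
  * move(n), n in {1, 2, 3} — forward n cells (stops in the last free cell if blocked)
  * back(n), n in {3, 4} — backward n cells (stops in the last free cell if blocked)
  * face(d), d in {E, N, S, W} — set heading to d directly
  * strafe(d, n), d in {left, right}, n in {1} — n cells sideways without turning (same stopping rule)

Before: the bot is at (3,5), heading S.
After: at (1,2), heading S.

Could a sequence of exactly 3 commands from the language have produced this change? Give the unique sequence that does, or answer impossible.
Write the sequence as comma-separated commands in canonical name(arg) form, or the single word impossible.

move(3), strafe(right, 1), strafe(right, 1)

key: running strafe(right, 1) before move(3) would end elsewhere — order is forced
initial: at (3,5), heading S
step 1 (move(3)): at (3,2), heading S
step 2 (strafe(right, 1)): at (2,2), heading S
step 3 (strafe(right, 1)): at (1,2), heading S
uniquely the one of 1331 3-step routes that fits.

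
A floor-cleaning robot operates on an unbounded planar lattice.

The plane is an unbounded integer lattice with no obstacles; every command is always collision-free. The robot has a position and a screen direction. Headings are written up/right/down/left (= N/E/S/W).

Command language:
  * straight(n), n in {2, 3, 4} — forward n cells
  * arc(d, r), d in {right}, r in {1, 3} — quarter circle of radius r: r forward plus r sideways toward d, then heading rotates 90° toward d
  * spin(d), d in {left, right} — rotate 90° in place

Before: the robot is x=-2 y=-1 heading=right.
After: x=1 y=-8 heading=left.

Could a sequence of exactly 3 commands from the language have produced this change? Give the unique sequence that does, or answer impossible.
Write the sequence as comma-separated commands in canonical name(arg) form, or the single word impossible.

key: running spin(right) before arc(right, 3) would end elsewhere — order is forced
t0: x=-2 y=-1 heading=right
[1] after arc(right, 3): x=1 y=-4 heading=down
[2] after straight(4): x=1 y=-8 heading=down
[3] after spin(right): x=1 y=-8 heading=left
uniquely the one of 343 3-step routes that fits.

arc(right, 3), straight(4), spin(right)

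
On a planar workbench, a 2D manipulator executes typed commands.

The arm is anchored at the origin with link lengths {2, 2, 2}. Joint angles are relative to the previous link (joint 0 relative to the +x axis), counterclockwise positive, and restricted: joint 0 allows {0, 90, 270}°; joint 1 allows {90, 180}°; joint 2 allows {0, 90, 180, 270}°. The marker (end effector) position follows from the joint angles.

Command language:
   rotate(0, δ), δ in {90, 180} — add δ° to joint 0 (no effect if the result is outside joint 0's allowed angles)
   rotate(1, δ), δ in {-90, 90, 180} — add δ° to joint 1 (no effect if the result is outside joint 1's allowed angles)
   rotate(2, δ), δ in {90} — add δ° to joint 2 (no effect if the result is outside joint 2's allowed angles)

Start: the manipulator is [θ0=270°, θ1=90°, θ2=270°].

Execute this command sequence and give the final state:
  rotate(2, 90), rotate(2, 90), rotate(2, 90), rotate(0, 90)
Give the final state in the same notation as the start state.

[θ0=0°, θ1=90°, θ2=180°]

initial: [θ0=270°, θ1=90°, θ2=270°]
t=1 rotate(2, 90) ⇒ [θ0=270°, θ1=90°, θ2=0°]
t=2 rotate(2, 90) ⇒ [θ0=270°, θ1=90°, θ2=90°]
t=3 rotate(2, 90) ⇒ [θ0=270°, θ1=90°, θ2=180°]
t=4 rotate(0, 90) ⇒ [θ0=0°, θ1=90°, θ2=180°]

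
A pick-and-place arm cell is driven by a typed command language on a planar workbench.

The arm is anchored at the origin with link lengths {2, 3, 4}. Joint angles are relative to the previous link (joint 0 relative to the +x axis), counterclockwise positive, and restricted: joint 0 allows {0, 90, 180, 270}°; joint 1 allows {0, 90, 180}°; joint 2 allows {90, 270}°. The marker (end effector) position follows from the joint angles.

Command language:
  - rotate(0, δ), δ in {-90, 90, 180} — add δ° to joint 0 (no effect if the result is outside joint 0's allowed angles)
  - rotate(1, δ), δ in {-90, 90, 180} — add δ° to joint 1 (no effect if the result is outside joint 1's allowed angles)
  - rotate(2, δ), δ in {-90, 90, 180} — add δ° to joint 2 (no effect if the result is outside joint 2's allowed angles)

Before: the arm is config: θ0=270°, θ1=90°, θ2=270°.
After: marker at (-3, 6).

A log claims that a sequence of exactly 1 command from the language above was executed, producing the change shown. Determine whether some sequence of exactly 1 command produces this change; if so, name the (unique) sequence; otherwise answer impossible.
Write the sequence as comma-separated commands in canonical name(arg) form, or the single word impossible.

initial: config: θ0=270°, θ1=90°, θ2=270°
[1] after rotate(0, 180): config: θ0=90°, θ1=90°, θ2=270°
all 9 alternatives checked — unique.

rotate(0, 180)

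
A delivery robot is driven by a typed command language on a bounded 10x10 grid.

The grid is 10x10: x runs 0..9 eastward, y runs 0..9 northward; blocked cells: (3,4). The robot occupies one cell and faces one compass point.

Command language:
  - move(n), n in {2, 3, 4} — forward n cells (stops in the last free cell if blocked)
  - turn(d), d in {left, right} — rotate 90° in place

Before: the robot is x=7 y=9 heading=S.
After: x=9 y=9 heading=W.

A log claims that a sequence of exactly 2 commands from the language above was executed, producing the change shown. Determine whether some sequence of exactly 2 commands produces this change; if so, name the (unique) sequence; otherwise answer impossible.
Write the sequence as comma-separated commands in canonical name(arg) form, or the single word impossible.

checked all 2-command options: none fits.

impossible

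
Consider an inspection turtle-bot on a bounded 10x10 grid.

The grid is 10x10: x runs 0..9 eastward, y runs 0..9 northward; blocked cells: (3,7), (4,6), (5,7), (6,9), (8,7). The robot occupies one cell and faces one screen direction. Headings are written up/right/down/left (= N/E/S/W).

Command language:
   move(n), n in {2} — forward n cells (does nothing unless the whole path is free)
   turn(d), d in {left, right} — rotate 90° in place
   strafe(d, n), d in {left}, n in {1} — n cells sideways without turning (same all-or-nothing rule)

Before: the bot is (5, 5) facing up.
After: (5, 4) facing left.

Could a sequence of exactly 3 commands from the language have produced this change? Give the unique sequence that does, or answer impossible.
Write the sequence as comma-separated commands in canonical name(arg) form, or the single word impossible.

move(2), turn(left), strafe(left, 1)

key: move(2) would hit the blocked cell at (5,7), so it does nothing
start: (5, 5) facing up
1. move(2) → (5, 5) facing up
2. turn(left) → (5, 5) facing left
3. strafe(left, 1) → (5, 4) facing left
no other 3-command option fits: unique.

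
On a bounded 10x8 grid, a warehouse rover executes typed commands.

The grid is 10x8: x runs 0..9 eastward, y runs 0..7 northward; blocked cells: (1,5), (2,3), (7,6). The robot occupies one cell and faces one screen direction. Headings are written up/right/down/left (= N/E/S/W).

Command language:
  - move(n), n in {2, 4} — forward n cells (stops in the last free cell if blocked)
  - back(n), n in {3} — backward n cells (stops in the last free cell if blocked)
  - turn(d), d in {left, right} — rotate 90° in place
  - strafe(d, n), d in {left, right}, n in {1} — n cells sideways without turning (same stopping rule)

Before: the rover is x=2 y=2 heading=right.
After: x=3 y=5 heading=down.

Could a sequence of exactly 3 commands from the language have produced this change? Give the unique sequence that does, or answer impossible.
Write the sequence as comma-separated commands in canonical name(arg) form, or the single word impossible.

turn(right), strafe(left, 1), back(3)

key: running back(3) before turn(right) would end elsewhere — order is forced
begin: x=2 y=2 heading=right
t=1 turn(right) ⇒ x=2 y=2 heading=down
t=2 strafe(left, 1) ⇒ x=3 y=2 heading=down
t=3 back(3) ⇒ x=3 y=5 heading=down
no other 3-command option fits: unique.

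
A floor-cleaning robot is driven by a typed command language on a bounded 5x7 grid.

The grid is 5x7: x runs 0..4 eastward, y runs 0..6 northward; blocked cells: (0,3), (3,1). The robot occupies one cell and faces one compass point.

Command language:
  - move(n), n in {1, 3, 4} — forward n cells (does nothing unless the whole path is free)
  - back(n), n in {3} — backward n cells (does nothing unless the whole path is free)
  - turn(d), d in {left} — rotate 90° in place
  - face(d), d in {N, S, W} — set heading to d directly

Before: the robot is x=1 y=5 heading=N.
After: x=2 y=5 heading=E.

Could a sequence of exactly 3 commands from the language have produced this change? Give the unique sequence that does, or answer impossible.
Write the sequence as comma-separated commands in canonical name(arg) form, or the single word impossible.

face(S), turn(left), move(1)

key: cell and facing (now E) both changed — the 3 commands mix motion and turning
start: x=1 y=5 heading=N
step 1 (face(S)): x=1 y=5 heading=S
step 2 (turn(left)): x=1 y=5 heading=E
step 3 (move(1)): x=2 y=5 heading=E
all 512 alternatives checked — unique.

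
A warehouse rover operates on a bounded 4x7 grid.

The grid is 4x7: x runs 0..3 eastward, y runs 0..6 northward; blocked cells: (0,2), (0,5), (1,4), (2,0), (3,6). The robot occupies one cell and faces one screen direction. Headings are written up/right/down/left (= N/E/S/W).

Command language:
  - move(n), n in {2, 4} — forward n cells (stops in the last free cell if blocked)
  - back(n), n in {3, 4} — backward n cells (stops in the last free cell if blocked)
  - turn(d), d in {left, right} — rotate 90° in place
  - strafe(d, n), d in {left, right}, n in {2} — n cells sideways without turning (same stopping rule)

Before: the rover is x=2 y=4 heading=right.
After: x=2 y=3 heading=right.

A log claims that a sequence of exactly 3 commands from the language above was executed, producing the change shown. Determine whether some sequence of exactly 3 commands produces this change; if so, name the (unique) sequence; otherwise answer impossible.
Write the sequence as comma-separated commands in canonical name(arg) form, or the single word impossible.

strafe(right, 2), strafe(right, 2), strafe(left, 2)

key: heading stays E — no command in the sequence turns
start: x=2 y=4 heading=right
[1] after strafe(right, 2): x=2 y=2 heading=right
[2] after strafe(right, 2): x=2 y=1 heading=right
[3] after strafe(left, 2): x=2 y=3 heading=right
uniquely the one of 512 3-step routes that fits.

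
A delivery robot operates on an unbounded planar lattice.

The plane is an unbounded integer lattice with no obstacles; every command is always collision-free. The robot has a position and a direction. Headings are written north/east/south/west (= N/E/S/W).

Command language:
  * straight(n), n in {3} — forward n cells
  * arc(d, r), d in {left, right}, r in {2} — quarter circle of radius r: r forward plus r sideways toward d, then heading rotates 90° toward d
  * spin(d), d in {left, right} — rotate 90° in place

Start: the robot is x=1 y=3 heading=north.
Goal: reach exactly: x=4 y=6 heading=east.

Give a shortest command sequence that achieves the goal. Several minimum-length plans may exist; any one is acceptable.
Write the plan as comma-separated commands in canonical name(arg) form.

begin: x=1 y=3 heading=north
[1] after straight(3): x=1 y=6 heading=north
[2] after spin(right): x=1 y=6 heading=east
[3] after straight(3): x=4 y=6 heading=east
no 2-step plan works, so 3 is optimal.

straight(3), spin(right), straight(3)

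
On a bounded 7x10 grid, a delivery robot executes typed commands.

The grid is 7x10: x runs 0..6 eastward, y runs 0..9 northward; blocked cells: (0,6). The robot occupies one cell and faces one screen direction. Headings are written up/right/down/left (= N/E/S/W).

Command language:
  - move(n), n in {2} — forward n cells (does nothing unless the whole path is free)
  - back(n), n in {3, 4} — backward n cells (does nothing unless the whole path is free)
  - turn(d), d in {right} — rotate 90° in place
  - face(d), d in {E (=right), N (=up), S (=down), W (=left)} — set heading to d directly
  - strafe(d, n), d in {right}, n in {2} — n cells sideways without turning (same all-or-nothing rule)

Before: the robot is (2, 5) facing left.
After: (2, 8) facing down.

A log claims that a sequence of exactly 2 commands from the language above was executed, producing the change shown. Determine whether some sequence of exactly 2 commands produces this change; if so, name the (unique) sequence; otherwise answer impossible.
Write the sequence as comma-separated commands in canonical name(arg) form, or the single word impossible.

key: order matters: swapping face(S) and back(3) lands elsewhere
begin: (2, 5) facing left
1. face(S) → (2, 5) facing down
2. back(3) → (2, 8) facing down
no other 2-command option fits: unique.

face(S), back(3)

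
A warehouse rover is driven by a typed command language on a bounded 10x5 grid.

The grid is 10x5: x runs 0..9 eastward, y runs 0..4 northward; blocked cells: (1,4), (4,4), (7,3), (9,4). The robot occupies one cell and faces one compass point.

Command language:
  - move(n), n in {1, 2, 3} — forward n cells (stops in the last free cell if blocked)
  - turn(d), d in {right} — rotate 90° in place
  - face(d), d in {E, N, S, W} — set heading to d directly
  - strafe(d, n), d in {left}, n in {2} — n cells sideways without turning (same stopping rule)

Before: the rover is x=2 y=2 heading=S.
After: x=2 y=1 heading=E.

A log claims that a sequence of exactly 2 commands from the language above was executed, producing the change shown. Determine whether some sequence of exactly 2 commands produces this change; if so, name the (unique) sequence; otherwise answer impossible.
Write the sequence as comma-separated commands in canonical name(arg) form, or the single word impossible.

move(1), face(E)

key: position moved to (2,1) AND the heading swung to E — translation plus rotation needed
from: x=2 y=2 heading=S
t=1 move(1) ⇒ x=2 y=1 heading=S
t=2 face(E) ⇒ x=2 y=1 heading=E
uniquely the one of 81 2-step routes that fits.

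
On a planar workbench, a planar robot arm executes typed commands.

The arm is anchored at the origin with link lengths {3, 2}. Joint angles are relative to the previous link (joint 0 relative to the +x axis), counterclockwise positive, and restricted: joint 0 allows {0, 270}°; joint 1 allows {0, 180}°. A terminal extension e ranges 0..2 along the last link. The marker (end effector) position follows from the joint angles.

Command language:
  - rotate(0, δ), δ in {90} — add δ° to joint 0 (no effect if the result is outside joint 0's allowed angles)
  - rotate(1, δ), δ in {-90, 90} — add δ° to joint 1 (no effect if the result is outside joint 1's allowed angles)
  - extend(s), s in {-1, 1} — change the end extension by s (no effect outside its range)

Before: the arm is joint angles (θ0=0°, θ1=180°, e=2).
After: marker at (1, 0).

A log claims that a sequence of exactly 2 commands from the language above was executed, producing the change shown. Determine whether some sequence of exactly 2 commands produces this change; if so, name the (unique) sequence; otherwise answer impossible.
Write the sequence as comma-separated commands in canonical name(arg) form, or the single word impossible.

extend(-1), extend(-1)

t0: joint angles (θ0=0°, θ1=180°, e=2)
t=1 extend(-1) ⇒ joint angles (θ0=0°, θ1=180°, e=1)
t=2 extend(-1) ⇒ joint angles (θ0=0°, θ1=180°, e=0)
uniquely the one of 25 2-step routes that fits.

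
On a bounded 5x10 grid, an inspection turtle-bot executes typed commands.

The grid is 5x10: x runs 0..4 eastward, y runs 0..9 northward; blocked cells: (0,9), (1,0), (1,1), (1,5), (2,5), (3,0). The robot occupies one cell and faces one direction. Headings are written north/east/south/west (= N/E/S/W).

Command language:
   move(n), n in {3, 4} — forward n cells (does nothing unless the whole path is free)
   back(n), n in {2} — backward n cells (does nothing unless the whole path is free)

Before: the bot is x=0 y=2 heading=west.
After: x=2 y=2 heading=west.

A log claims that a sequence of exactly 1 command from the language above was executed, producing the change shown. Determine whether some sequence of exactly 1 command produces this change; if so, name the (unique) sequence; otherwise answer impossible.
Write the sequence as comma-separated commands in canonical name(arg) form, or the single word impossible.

back(2)

key: heading stays W — the single command does not turn
initial: x=0 y=2 heading=west
t=1 back(2) ⇒ x=2 y=2 heading=west
no other 1-command option fits: unique.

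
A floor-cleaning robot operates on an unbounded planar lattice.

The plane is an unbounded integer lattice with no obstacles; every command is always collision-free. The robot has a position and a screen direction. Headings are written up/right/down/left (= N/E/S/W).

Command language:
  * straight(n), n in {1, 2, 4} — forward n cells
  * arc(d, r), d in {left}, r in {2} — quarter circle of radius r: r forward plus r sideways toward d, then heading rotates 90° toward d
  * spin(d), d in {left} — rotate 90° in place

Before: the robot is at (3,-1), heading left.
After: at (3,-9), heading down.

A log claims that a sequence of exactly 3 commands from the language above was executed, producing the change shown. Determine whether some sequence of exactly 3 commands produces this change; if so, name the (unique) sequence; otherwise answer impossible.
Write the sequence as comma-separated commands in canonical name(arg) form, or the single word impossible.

spin(left), straight(4), straight(4)

key: running straight(4) before spin(left) would end elsewhere — order is forced
t0: at (3,-1), heading left
t=1 spin(left) ⇒ at (3,-1), heading down
t=2 straight(4) ⇒ at (3,-5), heading down
t=3 straight(4) ⇒ at (3,-9), heading down
no rival 3-sequence matches.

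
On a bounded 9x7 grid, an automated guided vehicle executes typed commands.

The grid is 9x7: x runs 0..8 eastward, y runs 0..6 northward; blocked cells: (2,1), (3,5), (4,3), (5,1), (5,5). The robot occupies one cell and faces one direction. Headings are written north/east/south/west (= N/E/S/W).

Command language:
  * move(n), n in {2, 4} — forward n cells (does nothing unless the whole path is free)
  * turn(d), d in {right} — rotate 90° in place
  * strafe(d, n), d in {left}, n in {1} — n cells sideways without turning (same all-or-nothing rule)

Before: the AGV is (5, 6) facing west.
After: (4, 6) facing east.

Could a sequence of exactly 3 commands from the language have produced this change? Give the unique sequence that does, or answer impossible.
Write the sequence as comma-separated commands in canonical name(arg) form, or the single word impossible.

turn(right), strafe(left, 1), turn(right)

key: cell and facing (now E) both changed — the 3 commands mix motion and turning
start: (5, 6) facing west
t=1 turn(right) ⇒ (5, 6) facing north
t=2 strafe(left, 1) ⇒ (4, 6) facing north
t=3 turn(right) ⇒ (4, 6) facing east
all 64 alternatives checked — unique.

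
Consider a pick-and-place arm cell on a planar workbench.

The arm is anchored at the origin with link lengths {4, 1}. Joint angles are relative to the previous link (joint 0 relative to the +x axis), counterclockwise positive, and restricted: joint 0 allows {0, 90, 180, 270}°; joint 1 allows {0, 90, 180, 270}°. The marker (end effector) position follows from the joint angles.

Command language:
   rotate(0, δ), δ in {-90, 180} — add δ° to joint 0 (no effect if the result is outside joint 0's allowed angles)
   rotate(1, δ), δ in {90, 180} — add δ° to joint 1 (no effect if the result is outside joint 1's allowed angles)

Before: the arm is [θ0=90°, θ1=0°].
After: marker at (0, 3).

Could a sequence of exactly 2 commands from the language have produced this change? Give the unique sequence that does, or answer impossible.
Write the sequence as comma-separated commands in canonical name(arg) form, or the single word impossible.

rotate(1, 90), rotate(1, 90)

begin: [θ0=90°, θ1=0°]
t=1 rotate(1, 90) ⇒ [θ0=90°, θ1=90°]
t=2 rotate(1, 90) ⇒ [θ0=90°, θ1=180°]
all 16 alternatives checked — unique.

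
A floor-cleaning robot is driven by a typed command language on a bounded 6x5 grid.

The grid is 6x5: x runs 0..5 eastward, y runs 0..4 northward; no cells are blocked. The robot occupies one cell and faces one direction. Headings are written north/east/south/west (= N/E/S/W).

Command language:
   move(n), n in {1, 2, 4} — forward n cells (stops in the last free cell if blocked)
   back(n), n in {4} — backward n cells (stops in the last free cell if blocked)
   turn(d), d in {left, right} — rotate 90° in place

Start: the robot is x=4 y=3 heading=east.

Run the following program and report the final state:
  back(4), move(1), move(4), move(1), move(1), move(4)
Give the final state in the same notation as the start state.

x=5 y=3 heading=east

from: x=4 y=3 heading=east
1. back(4) → x=0 y=3 heading=east
2. move(1) → x=1 y=3 heading=east
3. move(4) → x=5 y=3 heading=east
4. move(1) → x=5 y=3 heading=east
5. move(1) → x=5 y=3 heading=east
6. move(4) → x=5 y=3 heading=east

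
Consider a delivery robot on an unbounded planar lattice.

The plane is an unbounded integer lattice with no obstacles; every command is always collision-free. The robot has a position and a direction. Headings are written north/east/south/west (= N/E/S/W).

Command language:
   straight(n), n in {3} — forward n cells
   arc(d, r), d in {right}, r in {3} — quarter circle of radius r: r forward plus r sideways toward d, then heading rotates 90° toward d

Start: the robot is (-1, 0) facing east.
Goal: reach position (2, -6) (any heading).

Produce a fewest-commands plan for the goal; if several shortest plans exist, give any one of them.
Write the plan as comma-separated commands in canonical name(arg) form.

arc(right, 3), straight(3)

start: (-1, 0) facing east
1. arc(right, 3) → (2, -3) facing south
2. straight(3) → (2, -6) facing south
minimal: 2 command(s), checked below 2.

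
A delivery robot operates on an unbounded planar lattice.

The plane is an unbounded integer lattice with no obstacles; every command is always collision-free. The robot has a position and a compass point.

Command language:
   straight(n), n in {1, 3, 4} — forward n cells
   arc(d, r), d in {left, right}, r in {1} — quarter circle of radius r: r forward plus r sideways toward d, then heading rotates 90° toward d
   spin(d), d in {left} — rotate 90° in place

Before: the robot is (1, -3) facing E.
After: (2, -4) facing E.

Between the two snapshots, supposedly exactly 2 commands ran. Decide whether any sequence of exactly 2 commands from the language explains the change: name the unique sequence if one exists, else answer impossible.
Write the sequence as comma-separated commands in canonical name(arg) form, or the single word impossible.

key: still facing E at the end — net rotation zero over 2 steps
initial: (1, -3) facing E
[1] after arc(right, 1): (2, -4) facing S
[2] after spin(left): (2, -4) facing E
no rival 2-sequence matches.

arc(right, 1), spin(left)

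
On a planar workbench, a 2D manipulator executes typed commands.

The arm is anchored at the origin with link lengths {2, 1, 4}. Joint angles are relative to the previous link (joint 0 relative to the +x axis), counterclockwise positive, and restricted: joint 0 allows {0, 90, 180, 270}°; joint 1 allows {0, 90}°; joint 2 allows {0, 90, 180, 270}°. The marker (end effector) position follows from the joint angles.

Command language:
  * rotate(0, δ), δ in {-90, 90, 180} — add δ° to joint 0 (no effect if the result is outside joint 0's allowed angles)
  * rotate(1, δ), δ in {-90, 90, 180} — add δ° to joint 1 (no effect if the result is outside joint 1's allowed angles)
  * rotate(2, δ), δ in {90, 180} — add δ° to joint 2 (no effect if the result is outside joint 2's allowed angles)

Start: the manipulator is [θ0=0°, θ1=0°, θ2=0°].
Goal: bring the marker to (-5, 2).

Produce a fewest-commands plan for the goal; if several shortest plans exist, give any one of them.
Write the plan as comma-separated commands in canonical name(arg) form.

rotate(0, 90), rotate(1, 90)

from: [θ0=0°, θ1=0°, θ2=0°]
1. rotate(0, 90) → [θ0=90°, θ1=0°, θ2=0°]
2. rotate(1, 90) → [θ0=90°, θ1=90°, θ2=0°]
shorter routes all fall short; 2 is best.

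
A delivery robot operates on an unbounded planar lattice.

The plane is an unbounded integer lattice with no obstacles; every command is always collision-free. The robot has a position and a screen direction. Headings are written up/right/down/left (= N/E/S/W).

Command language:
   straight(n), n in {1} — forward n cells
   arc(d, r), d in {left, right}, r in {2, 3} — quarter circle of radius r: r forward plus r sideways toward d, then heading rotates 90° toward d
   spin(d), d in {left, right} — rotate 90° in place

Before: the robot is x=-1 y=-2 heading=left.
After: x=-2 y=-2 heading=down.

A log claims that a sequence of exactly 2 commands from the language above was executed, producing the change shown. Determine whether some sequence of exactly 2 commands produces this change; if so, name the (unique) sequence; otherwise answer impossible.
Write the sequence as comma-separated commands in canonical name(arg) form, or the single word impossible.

straight(1), spin(left)

key: running spin(left) before straight(1) would end elsewhere — order is forced
t0: x=-1 y=-2 heading=left
[1] after straight(1): x=-2 y=-2 heading=left
[2] after spin(left): x=-2 y=-2 heading=down
all 49 alternatives checked — unique.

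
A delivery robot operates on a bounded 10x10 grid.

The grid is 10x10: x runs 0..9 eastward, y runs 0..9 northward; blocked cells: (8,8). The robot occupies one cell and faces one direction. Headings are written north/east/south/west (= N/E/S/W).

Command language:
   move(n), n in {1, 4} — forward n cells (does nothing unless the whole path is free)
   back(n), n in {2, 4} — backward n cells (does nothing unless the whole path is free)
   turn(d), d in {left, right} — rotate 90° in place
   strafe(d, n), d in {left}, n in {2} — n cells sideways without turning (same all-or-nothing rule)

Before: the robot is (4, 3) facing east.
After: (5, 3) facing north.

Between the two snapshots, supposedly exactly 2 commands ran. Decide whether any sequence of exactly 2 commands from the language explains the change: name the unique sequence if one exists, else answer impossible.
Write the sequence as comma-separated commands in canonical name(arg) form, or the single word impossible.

key: cell and facing (now N) both changed — the 2 commands mix motion and turning
t0: (4, 3) facing east
[1] after move(1): (5, 3) facing east
[2] after turn(left): (5, 3) facing north
all 49 alternatives checked — unique.

move(1), turn(left)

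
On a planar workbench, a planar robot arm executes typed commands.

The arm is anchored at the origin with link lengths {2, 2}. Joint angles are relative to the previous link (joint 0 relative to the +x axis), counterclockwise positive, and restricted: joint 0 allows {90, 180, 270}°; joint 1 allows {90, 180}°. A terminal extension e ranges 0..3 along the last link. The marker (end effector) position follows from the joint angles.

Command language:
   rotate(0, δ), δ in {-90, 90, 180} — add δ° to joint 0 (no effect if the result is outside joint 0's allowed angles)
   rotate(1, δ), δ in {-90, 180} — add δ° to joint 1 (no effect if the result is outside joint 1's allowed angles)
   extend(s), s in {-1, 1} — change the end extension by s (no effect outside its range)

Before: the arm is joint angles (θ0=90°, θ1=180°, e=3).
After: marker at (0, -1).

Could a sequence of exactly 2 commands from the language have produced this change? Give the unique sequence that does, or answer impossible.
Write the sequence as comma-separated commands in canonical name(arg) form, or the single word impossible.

t0: joint angles (θ0=90°, θ1=180°, e=3)
[1] after extend(-1): joint angles (θ0=90°, θ1=180°, e=2)
[2] after extend(-1): joint angles (θ0=90°, θ1=180°, e=1)
no other 2-command option fits: unique.

extend(-1), extend(-1)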